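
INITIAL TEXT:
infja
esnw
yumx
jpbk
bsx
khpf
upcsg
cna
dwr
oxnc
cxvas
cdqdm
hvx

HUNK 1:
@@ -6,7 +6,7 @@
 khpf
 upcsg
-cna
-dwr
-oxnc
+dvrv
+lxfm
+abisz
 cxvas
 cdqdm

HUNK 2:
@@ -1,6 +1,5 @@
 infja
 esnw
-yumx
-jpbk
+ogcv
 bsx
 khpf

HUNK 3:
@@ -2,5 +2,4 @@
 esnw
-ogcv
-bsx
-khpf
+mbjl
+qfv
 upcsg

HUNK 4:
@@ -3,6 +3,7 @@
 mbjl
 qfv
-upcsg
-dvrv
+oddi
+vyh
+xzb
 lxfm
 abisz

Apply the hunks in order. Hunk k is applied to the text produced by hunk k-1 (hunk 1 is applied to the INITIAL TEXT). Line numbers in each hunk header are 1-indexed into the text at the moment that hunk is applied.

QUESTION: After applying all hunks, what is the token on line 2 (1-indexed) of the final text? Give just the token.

Answer: esnw

Derivation:
Hunk 1: at line 6 remove [cna,dwr,oxnc] add [dvrv,lxfm,abisz] -> 13 lines: infja esnw yumx jpbk bsx khpf upcsg dvrv lxfm abisz cxvas cdqdm hvx
Hunk 2: at line 1 remove [yumx,jpbk] add [ogcv] -> 12 lines: infja esnw ogcv bsx khpf upcsg dvrv lxfm abisz cxvas cdqdm hvx
Hunk 3: at line 2 remove [ogcv,bsx,khpf] add [mbjl,qfv] -> 11 lines: infja esnw mbjl qfv upcsg dvrv lxfm abisz cxvas cdqdm hvx
Hunk 4: at line 3 remove [upcsg,dvrv] add [oddi,vyh,xzb] -> 12 lines: infja esnw mbjl qfv oddi vyh xzb lxfm abisz cxvas cdqdm hvx
Final line 2: esnw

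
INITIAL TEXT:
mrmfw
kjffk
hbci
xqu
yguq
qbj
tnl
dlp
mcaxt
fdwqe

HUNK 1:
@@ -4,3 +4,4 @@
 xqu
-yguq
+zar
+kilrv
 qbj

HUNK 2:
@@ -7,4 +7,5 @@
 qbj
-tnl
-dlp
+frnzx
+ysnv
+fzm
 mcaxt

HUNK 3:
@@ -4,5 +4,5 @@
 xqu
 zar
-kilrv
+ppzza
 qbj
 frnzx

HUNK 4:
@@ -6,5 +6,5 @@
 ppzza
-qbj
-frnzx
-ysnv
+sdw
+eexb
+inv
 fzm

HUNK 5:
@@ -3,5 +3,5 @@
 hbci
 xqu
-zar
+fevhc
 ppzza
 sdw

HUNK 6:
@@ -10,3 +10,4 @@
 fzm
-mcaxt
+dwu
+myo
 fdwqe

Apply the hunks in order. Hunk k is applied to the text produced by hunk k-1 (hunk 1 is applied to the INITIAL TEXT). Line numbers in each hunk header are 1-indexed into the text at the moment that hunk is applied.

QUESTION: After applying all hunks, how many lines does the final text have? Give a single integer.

Answer: 13

Derivation:
Hunk 1: at line 4 remove [yguq] add [zar,kilrv] -> 11 lines: mrmfw kjffk hbci xqu zar kilrv qbj tnl dlp mcaxt fdwqe
Hunk 2: at line 7 remove [tnl,dlp] add [frnzx,ysnv,fzm] -> 12 lines: mrmfw kjffk hbci xqu zar kilrv qbj frnzx ysnv fzm mcaxt fdwqe
Hunk 3: at line 4 remove [kilrv] add [ppzza] -> 12 lines: mrmfw kjffk hbci xqu zar ppzza qbj frnzx ysnv fzm mcaxt fdwqe
Hunk 4: at line 6 remove [qbj,frnzx,ysnv] add [sdw,eexb,inv] -> 12 lines: mrmfw kjffk hbci xqu zar ppzza sdw eexb inv fzm mcaxt fdwqe
Hunk 5: at line 3 remove [zar] add [fevhc] -> 12 lines: mrmfw kjffk hbci xqu fevhc ppzza sdw eexb inv fzm mcaxt fdwqe
Hunk 6: at line 10 remove [mcaxt] add [dwu,myo] -> 13 lines: mrmfw kjffk hbci xqu fevhc ppzza sdw eexb inv fzm dwu myo fdwqe
Final line count: 13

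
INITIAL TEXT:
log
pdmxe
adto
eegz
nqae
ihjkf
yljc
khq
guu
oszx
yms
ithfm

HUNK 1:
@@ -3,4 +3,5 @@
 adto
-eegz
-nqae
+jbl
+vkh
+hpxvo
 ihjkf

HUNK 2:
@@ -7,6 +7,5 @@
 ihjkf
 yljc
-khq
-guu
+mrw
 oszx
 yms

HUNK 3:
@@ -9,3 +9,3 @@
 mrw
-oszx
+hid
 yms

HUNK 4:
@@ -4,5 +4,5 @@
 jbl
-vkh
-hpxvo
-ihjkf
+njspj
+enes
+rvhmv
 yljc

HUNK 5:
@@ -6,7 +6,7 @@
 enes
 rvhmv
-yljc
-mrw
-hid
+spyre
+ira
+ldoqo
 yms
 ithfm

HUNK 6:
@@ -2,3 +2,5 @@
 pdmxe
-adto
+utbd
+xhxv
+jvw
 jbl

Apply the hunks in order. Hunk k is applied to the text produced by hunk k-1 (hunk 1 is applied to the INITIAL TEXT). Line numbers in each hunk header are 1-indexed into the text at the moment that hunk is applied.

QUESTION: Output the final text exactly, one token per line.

Hunk 1: at line 3 remove [eegz,nqae] add [jbl,vkh,hpxvo] -> 13 lines: log pdmxe adto jbl vkh hpxvo ihjkf yljc khq guu oszx yms ithfm
Hunk 2: at line 7 remove [khq,guu] add [mrw] -> 12 lines: log pdmxe adto jbl vkh hpxvo ihjkf yljc mrw oszx yms ithfm
Hunk 3: at line 9 remove [oszx] add [hid] -> 12 lines: log pdmxe adto jbl vkh hpxvo ihjkf yljc mrw hid yms ithfm
Hunk 4: at line 4 remove [vkh,hpxvo,ihjkf] add [njspj,enes,rvhmv] -> 12 lines: log pdmxe adto jbl njspj enes rvhmv yljc mrw hid yms ithfm
Hunk 5: at line 6 remove [yljc,mrw,hid] add [spyre,ira,ldoqo] -> 12 lines: log pdmxe adto jbl njspj enes rvhmv spyre ira ldoqo yms ithfm
Hunk 6: at line 2 remove [adto] add [utbd,xhxv,jvw] -> 14 lines: log pdmxe utbd xhxv jvw jbl njspj enes rvhmv spyre ira ldoqo yms ithfm

Answer: log
pdmxe
utbd
xhxv
jvw
jbl
njspj
enes
rvhmv
spyre
ira
ldoqo
yms
ithfm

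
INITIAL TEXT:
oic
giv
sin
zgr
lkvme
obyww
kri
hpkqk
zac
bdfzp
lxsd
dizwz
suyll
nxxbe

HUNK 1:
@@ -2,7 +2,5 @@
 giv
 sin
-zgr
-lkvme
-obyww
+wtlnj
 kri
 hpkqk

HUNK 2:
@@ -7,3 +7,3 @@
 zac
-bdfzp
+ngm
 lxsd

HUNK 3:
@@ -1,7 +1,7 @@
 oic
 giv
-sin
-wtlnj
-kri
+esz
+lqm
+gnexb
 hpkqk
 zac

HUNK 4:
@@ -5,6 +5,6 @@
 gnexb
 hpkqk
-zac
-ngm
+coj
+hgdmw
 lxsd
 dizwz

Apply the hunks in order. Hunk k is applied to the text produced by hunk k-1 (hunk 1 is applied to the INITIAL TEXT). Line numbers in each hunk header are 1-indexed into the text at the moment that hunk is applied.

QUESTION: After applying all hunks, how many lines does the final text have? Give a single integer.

Hunk 1: at line 2 remove [zgr,lkvme,obyww] add [wtlnj] -> 12 lines: oic giv sin wtlnj kri hpkqk zac bdfzp lxsd dizwz suyll nxxbe
Hunk 2: at line 7 remove [bdfzp] add [ngm] -> 12 lines: oic giv sin wtlnj kri hpkqk zac ngm lxsd dizwz suyll nxxbe
Hunk 3: at line 1 remove [sin,wtlnj,kri] add [esz,lqm,gnexb] -> 12 lines: oic giv esz lqm gnexb hpkqk zac ngm lxsd dizwz suyll nxxbe
Hunk 4: at line 5 remove [zac,ngm] add [coj,hgdmw] -> 12 lines: oic giv esz lqm gnexb hpkqk coj hgdmw lxsd dizwz suyll nxxbe
Final line count: 12

Answer: 12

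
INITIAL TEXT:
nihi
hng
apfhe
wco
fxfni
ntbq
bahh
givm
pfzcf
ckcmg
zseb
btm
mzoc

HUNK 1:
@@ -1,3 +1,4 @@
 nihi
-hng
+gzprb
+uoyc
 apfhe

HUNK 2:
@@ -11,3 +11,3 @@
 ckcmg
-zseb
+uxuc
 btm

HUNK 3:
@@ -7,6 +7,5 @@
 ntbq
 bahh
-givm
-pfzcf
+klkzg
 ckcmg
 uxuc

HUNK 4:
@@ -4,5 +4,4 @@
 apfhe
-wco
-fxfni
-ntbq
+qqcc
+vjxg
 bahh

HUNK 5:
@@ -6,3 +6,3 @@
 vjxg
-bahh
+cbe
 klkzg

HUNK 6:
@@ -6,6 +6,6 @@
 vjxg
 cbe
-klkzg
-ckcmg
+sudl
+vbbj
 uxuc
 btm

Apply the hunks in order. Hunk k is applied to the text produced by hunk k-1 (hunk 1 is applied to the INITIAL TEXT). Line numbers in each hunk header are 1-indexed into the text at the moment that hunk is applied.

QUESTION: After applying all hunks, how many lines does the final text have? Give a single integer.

Hunk 1: at line 1 remove [hng] add [gzprb,uoyc] -> 14 lines: nihi gzprb uoyc apfhe wco fxfni ntbq bahh givm pfzcf ckcmg zseb btm mzoc
Hunk 2: at line 11 remove [zseb] add [uxuc] -> 14 lines: nihi gzprb uoyc apfhe wco fxfni ntbq bahh givm pfzcf ckcmg uxuc btm mzoc
Hunk 3: at line 7 remove [givm,pfzcf] add [klkzg] -> 13 lines: nihi gzprb uoyc apfhe wco fxfni ntbq bahh klkzg ckcmg uxuc btm mzoc
Hunk 4: at line 4 remove [wco,fxfni,ntbq] add [qqcc,vjxg] -> 12 lines: nihi gzprb uoyc apfhe qqcc vjxg bahh klkzg ckcmg uxuc btm mzoc
Hunk 5: at line 6 remove [bahh] add [cbe] -> 12 lines: nihi gzprb uoyc apfhe qqcc vjxg cbe klkzg ckcmg uxuc btm mzoc
Hunk 6: at line 6 remove [klkzg,ckcmg] add [sudl,vbbj] -> 12 lines: nihi gzprb uoyc apfhe qqcc vjxg cbe sudl vbbj uxuc btm mzoc
Final line count: 12

Answer: 12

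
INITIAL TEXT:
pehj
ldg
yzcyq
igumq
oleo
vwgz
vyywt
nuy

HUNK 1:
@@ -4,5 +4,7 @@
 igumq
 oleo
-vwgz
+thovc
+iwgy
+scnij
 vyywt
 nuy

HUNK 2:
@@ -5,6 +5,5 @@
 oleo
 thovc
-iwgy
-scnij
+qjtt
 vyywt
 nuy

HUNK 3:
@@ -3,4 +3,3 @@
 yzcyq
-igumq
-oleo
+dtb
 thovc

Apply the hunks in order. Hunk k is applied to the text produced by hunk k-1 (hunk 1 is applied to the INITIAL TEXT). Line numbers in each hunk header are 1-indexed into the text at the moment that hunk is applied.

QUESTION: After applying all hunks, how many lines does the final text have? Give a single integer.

Answer: 8

Derivation:
Hunk 1: at line 4 remove [vwgz] add [thovc,iwgy,scnij] -> 10 lines: pehj ldg yzcyq igumq oleo thovc iwgy scnij vyywt nuy
Hunk 2: at line 5 remove [iwgy,scnij] add [qjtt] -> 9 lines: pehj ldg yzcyq igumq oleo thovc qjtt vyywt nuy
Hunk 3: at line 3 remove [igumq,oleo] add [dtb] -> 8 lines: pehj ldg yzcyq dtb thovc qjtt vyywt nuy
Final line count: 8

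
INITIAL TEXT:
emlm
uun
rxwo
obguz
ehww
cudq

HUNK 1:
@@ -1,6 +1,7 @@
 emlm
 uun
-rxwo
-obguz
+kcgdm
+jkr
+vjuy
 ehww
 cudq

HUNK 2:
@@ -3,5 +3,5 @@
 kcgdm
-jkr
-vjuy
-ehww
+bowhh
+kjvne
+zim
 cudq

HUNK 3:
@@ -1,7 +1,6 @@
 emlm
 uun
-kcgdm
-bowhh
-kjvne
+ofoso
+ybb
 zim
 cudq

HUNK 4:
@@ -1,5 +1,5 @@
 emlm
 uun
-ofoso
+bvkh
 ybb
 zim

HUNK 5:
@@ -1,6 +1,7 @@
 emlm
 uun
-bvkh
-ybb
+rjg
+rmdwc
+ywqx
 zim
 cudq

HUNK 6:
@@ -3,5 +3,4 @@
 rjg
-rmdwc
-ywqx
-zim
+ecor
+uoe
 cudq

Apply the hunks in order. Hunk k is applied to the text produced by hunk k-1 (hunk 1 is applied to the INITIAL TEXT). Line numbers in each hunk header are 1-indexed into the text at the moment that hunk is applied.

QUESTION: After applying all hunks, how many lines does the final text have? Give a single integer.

Answer: 6

Derivation:
Hunk 1: at line 1 remove [rxwo,obguz] add [kcgdm,jkr,vjuy] -> 7 lines: emlm uun kcgdm jkr vjuy ehww cudq
Hunk 2: at line 3 remove [jkr,vjuy,ehww] add [bowhh,kjvne,zim] -> 7 lines: emlm uun kcgdm bowhh kjvne zim cudq
Hunk 3: at line 1 remove [kcgdm,bowhh,kjvne] add [ofoso,ybb] -> 6 lines: emlm uun ofoso ybb zim cudq
Hunk 4: at line 1 remove [ofoso] add [bvkh] -> 6 lines: emlm uun bvkh ybb zim cudq
Hunk 5: at line 1 remove [bvkh,ybb] add [rjg,rmdwc,ywqx] -> 7 lines: emlm uun rjg rmdwc ywqx zim cudq
Hunk 6: at line 3 remove [rmdwc,ywqx,zim] add [ecor,uoe] -> 6 lines: emlm uun rjg ecor uoe cudq
Final line count: 6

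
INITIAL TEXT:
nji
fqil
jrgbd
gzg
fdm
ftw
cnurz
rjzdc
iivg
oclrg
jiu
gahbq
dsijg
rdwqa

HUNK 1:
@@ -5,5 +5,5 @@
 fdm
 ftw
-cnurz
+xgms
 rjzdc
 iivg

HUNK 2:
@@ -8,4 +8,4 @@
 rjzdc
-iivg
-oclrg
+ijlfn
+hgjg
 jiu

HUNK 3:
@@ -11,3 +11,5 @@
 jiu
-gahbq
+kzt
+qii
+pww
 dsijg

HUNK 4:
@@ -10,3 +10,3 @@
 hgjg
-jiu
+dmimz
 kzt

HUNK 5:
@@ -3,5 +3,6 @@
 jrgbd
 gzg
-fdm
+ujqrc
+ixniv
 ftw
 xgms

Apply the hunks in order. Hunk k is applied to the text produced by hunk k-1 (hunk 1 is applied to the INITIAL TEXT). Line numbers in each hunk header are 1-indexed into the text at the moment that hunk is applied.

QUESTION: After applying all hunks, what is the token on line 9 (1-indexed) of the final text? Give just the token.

Hunk 1: at line 5 remove [cnurz] add [xgms] -> 14 lines: nji fqil jrgbd gzg fdm ftw xgms rjzdc iivg oclrg jiu gahbq dsijg rdwqa
Hunk 2: at line 8 remove [iivg,oclrg] add [ijlfn,hgjg] -> 14 lines: nji fqil jrgbd gzg fdm ftw xgms rjzdc ijlfn hgjg jiu gahbq dsijg rdwqa
Hunk 3: at line 11 remove [gahbq] add [kzt,qii,pww] -> 16 lines: nji fqil jrgbd gzg fdm ftw xgms rjzdc ijlfn hgjg jiu kzt qii pww dsijg rdwqa
Hunk 4: at line 10 remove [jiu] add [dmimz] -> 16 lines: nji fqil jrgbd gzg fdm ftw xgms rjzdc ijlfn hgjg dmimz kzt qii pww dsijg rdwqa
Hunk 5: at line 3 remove [fdm] add [ujqrc,ixniv] -> 17 lines: nji fqil jrgbd gzg ujqrc ixniv ftw xgms rjzdc ijlfn hgjg dmimz kzt qii pww dsijg rdwqa
Final line 9: rjzdc

Answer: rjzdc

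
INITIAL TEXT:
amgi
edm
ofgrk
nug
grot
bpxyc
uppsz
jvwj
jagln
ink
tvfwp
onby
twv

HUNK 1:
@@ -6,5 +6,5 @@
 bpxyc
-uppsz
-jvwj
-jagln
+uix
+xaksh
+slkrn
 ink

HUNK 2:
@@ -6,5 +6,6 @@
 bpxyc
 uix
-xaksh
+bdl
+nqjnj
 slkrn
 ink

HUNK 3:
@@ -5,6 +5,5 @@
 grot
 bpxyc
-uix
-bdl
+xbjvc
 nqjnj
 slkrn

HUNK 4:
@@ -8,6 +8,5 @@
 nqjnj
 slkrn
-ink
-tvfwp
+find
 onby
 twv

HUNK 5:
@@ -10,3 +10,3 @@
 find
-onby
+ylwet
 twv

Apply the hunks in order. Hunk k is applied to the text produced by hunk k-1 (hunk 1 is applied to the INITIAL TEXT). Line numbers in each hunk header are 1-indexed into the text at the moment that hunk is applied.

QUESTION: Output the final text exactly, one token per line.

Answer: amgi
edm
ofgrk
nug
grot
bpxyc
xbjvc
nqjnj
slkrn
find
ylwet
twv

Derivation:
Hunk 1: at line 6 remove [uppsz,jvwj,jagln] add [uix,xaksh,slkrn] -> 13 lines: amgi edm ofgrk nug grot bpxyc uix xaksh slkrn ink tvfwp onby twv
Hunk 2: at line 6 remove [xaksh] add [bdl,nqjnj] -> 14 lines: amgi edm ofgrk nug grot bpxyc uix bdl nqjnj slkrn ink tvfwp onby twv
Hunk 3: at line 5 remove [uix,bdl] add [xbjvc] -> 13 lines: amgi edm ofgrk nug grot bpxyc xbjvc nqjnj slkrn ink tvfwp onby twv
Hunk 4: at line 8 remove [ink,tvfwp] add [find] -> 12 lines: amgi edm ofgrk nug grot bpxyc xbjvc nqjnj slkrn find onby twv
Hunk 5: at line 10 remove [onby] add [ylwet] -> 12 lines: amgi edm ofgrk nug grot bpxyc xbjvc nqjnj slkrn find ylwet twv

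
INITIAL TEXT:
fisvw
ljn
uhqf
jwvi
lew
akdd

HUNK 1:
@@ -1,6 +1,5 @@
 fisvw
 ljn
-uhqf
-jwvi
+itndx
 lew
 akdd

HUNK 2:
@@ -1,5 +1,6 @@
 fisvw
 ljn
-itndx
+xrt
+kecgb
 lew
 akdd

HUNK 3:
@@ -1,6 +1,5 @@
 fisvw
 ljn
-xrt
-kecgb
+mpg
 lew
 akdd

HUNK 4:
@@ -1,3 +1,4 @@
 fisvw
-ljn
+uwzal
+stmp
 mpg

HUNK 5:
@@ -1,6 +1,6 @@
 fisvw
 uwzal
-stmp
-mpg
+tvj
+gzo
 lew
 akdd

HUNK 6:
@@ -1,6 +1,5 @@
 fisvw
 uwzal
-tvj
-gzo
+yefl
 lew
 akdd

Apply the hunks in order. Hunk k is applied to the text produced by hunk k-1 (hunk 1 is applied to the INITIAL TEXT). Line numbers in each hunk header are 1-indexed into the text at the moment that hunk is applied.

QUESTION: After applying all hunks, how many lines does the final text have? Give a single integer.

Answer: 5

Derivation:
Hunk 1: at line 1 remove [uhqf,jwvi] add [itndx] -> 5 lines: fisvw ljn itndx lew akdd
Hunk 2: at line 1 remove [itndx] add [xrt,kecgb] -> 6 lines: fisvw ljn xrt kecgb lew akdd
Hunk 3: at line 1 remove [xrt,kecgb] add [mpg] -> 5 lines: fisvw ljn mpg lew akdd
Hunk 4: at line 1 remove [ljn] add [uwzal,stmp] -> 6 lines: fisvw uwzal stmp mpg lew akdd
Hunk 5: at line 1 remove [stmp,mpg] add [tvj,gzo] -> 6 lines: fisvw uwzal tvj gzo lew akdd
Hunk 6: at line 1 remove [tvj,gzo] add [yefl] -> 5 lines: fisvw uwzal yefl lew akdd
Final line count: 5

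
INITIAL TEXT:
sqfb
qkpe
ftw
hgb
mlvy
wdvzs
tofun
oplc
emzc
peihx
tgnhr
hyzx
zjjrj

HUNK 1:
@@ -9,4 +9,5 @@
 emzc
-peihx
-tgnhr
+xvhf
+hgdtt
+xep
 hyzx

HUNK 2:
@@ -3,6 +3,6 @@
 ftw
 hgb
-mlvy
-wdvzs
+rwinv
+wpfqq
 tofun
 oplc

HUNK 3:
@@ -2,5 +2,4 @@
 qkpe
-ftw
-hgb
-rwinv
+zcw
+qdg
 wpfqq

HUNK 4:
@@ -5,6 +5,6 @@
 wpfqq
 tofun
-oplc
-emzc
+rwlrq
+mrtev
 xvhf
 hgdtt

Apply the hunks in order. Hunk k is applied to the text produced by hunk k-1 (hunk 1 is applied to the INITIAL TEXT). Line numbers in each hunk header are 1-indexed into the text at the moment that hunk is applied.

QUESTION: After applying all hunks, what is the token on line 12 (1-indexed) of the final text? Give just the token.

Answer: hyzx

Derivation:
Hunk 1: at line 9 remove [peihx,tgnhr] add [xvhf,hgdtt,xep] -> 14 lines: sqfb qkpe ftw hgb mlvy wdvzs tofun oplc emzc xvhf hgdtt xep hyzx zjjrj
Hunk 2: at line 3 remove [mlvy,wdvzs] add [rwinv,wpfqq] -> 14 lines: sqfb qkpe ftw hgb rwinv wpfqq tofun oplc emzc xvhf hgdtt xep hyzx zjjrj
Hunk 3: at line 2 remove [ftw,hgb,rwinv] add [zcw,qdg] -> 13 lines: sqfb qkpe zcw qdg wpfqq tofun oplc emzc xvhf hgdtt xep hyzx zjjrj
Hunk 4: at line 5 remove [oplc,emzc] add [rwlrq,mrtev] -> 13 lines: sqfb qkpe zcw qdg wpfqq tofun rwlrq mrtev xvhf hgdtt xep hyzx zjjrj
Final line 12: hyzx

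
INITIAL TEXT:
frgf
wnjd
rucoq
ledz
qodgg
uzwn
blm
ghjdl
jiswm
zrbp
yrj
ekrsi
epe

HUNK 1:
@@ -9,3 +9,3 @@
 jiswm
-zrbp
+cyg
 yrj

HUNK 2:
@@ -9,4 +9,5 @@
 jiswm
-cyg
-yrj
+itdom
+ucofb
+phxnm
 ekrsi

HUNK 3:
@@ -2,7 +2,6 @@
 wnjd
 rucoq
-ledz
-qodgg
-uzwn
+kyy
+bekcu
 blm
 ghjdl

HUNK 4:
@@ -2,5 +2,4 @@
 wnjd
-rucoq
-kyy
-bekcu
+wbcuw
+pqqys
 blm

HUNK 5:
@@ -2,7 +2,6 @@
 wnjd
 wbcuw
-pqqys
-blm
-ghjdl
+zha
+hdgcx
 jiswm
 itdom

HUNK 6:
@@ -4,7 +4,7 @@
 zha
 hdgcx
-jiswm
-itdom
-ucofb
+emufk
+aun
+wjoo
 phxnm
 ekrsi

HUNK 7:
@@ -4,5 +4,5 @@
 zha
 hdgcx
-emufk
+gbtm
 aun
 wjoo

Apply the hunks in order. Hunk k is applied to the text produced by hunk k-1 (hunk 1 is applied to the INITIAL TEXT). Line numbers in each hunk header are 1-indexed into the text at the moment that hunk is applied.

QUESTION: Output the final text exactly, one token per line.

Answer: frgf
wnjd
wbcuw
zha
hdgcx
gbtm
aun
wjoo
phxnm
ekrsi
epe

Derivation:
Hunk 1: at line 9 remove [zrbp] add [cyg] -> 13 lines: frgf wnjd rucoq ledz qodgg uzwn blm ghjdl jiswm cyg yrj ekrsi epe
Hunk 2: at line 9 remove [cyg,yrj] add [itdom,ucofb,phxnm] -> 14 lines: frgf wnjd rucoq ledz qodgg uzwn blm ghjdl jiswm itdom ucofb phxnm ekrsi epe
Hunk 3: at line 2 remove [ledz,qodgg,uzwn] add [kyy,bekcu] -> 13 lines: frgf wnjd rucoq kyy bekcu blm ghjdl jiswm itdom ucofb phxnm ekrsi epe
Hunk 4: at line 2 remove [rucoq,kyy,bekcu] add [wbcuw,pqqys] -> 12 lines: frgf wnjd wbcuw pqqys blm ghjdl jiswm itdom ucofb phxnm ekrsi epe
Hunk 5: at line 2 remove [pqqys,blm,ghjdl] add [zha,hdgcx] -> 11 lines: frgf wnjd wbcuw zha hdgcx jiswm itdom ucofb phxnm ekrsi epe
Hunk 6: at line 4 remove [jiswm,itdom,ucofb] add [emufk,aun,wjoo] -> 11 lines: frgf wnjd wbcuw zha hdgcx emufk aun wjoo phxnm ekrsi epe
Hunk 7: at line 4 remove [emufk] add [gbtm] -> 11 lines: frgf wnjd wbcuw zha hdgcx gbtm aun wjoo phxnm ekrsi epe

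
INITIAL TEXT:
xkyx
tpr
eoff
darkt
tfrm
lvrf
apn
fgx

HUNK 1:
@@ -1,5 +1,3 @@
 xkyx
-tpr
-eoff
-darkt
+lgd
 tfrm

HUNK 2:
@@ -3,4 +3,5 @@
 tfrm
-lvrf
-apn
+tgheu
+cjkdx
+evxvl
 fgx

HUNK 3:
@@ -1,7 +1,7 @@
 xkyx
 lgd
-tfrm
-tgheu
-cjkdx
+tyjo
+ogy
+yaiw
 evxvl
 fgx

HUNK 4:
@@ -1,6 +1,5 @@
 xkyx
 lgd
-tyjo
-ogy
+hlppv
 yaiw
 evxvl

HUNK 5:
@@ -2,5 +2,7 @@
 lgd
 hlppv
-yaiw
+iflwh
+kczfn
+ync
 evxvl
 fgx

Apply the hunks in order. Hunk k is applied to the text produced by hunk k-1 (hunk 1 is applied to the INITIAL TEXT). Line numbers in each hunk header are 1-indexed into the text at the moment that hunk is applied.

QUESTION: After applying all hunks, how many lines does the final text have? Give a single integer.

Answer: 8

Derivation:
Hunk 1: at line 1 remove [tpr,eoff,darkt] add [lgd] -> 6 lines: xkyx lgd tfrm lvrf apn fgx
Hunk 2: at line 3 remove [lvrf,apn] add [tgheu,cjkdx,evxvl] -> 7 lines: xkyx lgd tfrm tgheu cjkdx evxvl fgx
Hunk 3: at line 1 remove [tfrm,tgheu,cjkdx] add [tyjo,ogy,yaiw] -> 7 lines: xkyx lgd tyjo ogy yaiw evxvl fgx
Hunk 4: at line 1 remove [tyjo,ogy] add [hlppv] -> 6 lines: xkyx lgd hlppv yaiw evxvl fgx
Hunk 5: at line 2 remove [yaiw] add [iflwh,kczfn,ync] -> 8 lines: xkyx lgd hlppv iflwh kczfn ync evxvl fgx
Final line count: 8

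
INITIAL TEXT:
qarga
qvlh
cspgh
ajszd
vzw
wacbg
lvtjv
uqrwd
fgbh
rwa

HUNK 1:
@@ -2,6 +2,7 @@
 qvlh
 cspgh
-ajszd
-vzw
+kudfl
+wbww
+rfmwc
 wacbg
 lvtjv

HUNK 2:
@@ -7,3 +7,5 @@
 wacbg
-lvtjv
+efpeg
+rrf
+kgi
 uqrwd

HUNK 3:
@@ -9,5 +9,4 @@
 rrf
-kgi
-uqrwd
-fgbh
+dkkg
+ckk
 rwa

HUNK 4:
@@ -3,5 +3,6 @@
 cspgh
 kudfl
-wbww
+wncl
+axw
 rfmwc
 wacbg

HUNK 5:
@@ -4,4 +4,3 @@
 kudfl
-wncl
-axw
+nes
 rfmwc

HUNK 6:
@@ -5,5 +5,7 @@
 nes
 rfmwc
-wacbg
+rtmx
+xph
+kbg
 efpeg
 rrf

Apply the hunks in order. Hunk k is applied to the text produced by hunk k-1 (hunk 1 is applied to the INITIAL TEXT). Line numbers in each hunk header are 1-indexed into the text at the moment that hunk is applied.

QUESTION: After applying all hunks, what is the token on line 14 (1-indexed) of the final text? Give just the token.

Answer: rwa

Derivation:
Hunk 1: at line 2 remove [ajszd,vzw] add [kudfl,wbww,rfmwc] -> 11 lines: qarga qvlh cspgh kudfl wbww rfmwc wacbg lvtjv uqrwd fgbh rwa
Hunk 2: at line 7 remove [lvtjv] add [efpeg,rrf,kgi] -> 13 lines: qarga qvlh cspgh kudfl wbww rfmwc wacbg efpeg rrf kgi uqrwd fgbh rwa
Hunk 3: at line 9 remove [kgi,uqrwd,fgbh] add [dkkg,ckk] -> 12 lines: qarga qvlh cspgh kudfl wbww rfmwc wacbg efpeg rrf dkkg ckk rwa
Hunk 4: at line 3 remove [wbww] add [wncl,axw] -> 13 lines: qarga qvlh cspgh kudfl wncl axw rfmwc wacbg efpeg rrf dkkg ckk rwa
Hunk 5: at line 4 remove [wncl,axw] add [nes] -> 12 lines: qarga qvlh cspgh kudfl nes rfmwc wacbg efpeg rrf dkkg ckk rwa
Hunk 6: at line 5 remove [wacbg] add [rtmx,xph,kbg] -> 14 lines: qarga qvlh cspgh kudfl nes rfmwc rtmx xph kbg efpeg rrf dkkg ckk rwa
Final line 14: rwa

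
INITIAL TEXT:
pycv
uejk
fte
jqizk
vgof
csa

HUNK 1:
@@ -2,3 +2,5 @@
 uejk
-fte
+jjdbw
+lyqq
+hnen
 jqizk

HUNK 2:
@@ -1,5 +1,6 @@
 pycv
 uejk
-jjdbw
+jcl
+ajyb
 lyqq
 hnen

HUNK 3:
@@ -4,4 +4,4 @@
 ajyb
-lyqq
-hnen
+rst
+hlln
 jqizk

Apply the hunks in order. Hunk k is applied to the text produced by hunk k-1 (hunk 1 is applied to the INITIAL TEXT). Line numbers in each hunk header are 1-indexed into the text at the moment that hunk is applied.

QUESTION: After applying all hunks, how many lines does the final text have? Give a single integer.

Answer: 9

Derivation:
Hunk 1: at line 2 remove [fte] add [jjdbw,lyqq,hnen] -> 8 lines: pycv uejk jjdbw lyqq hnen jqizk vgof csa
Hunk 2: at line 1 remove [jjdbw] add [jcl,ajyb] -> 9 lines: pycv uejk jcl ajyb lyqq hnen jqizk vgof csa
Hunk 3: at line 4 remove [lyqq,hnen] add [rst,hlln] -> 9 lines: pycv uejk jcl ajyb rst hlln jqizk vgof csa
Final line count: 9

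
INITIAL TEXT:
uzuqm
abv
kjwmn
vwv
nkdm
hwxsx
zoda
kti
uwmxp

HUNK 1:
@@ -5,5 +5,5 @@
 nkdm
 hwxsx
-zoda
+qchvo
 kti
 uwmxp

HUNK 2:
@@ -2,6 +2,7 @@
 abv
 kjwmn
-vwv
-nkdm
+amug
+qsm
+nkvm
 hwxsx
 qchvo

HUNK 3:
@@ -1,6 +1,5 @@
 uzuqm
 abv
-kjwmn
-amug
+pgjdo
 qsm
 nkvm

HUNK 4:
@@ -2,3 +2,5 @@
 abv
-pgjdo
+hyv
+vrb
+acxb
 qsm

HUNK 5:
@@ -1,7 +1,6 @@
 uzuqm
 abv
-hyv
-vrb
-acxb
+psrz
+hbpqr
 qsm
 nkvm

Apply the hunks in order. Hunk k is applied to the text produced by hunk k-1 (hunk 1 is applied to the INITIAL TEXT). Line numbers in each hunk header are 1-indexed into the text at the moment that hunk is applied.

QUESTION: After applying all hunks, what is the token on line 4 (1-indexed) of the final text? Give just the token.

Hunk 1: at line 5 remove [zoda] add [qchvo] -> 9 lines: uzuqm abv kjwmn vwv nkdm hwxsx qchvo kti uwmxp
Hunk 2: at line 2 remove [vwv,nkdm] add [amug,qsm,nkvm] -> 10 lines: uzuqm abv kjwmn amug qsm nkvm hwxsx qchvo kti uwmxp
Hunk 3: at line 1 remove [kjwmn,amug] add [pgjdo] -> 9 lines: uzuqm abv pgjdo qsm nkvm hwxsx qchvo kti uwmxp
Hunk 4: at line 2 remove [pgjdo] add [hyv,vrb,acxb] -> 11 lines: uzuqm abv hyv vrb acxb qsm nkvm hwxsx qchvo kti uwmxp
Hunk 5: at line 1 remove [hyv,vrb,acxb] add [psrz,hbpqr] -> 10 lines: uzuqm abv psrz hbpqr qsm nkvm hwxsx qchvo kti uwmxp
Final line 4: hbpqr

Answer: hbpqr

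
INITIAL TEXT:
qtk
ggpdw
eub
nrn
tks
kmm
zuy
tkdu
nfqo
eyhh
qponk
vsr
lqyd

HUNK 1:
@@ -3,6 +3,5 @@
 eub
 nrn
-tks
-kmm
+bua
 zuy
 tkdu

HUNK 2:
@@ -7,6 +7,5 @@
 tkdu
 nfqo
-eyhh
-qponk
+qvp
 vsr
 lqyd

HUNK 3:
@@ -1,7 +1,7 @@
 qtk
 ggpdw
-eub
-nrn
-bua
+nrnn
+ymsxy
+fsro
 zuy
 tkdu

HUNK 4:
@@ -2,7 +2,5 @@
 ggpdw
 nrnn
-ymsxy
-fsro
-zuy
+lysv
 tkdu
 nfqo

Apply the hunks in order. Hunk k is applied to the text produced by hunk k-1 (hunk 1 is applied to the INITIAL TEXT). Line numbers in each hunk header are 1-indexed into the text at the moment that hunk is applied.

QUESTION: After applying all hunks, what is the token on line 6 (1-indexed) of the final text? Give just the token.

Answer: nfqo

Derivation:
Hunk 1: at line 3 remove [tks,kmm] add [bua] -> 12 lines: qtk ggpdw eub nrn bua zuy tkdu nfqo eyhh qponk vsr lqyd
Hunk 2: at line 7 remove [eyhh,qponk] add [qvp] -> 11 lines: qtk ggpdw eub nrn bua zuy tkdu nfqo qvp vsr lqyd
Hunk 3: at line 1 remove [eub,nrn,bua] add [nrnn,ymsxy,fsro] -> 11 lines: qtk ggpdw nrnn ymsxy fsro zuy tkdu nfqo qvp vsr lqyd
Hunk 4: at line 2 remove [ymsxy,fsro,zuy] add [lysv] -> 9 lines: qtk ggpdw nrnn lysv tkdu nfqo qvp vsr lqyd
Final line 6: nfqo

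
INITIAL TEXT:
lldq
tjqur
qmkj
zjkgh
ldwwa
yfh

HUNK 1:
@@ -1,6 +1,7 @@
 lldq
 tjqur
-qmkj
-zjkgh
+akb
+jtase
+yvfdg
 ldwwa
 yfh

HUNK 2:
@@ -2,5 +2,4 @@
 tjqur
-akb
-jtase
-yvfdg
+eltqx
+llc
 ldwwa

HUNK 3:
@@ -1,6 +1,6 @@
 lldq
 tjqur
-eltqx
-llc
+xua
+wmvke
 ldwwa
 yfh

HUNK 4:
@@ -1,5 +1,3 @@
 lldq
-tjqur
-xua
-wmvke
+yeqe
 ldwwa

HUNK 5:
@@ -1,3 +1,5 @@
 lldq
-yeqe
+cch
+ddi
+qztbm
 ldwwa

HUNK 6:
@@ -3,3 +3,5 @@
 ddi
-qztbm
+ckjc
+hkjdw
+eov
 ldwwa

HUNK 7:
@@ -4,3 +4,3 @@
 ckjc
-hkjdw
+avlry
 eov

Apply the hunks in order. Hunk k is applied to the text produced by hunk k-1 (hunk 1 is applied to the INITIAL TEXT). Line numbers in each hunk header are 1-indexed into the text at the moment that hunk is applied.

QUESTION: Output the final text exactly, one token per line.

Hunk 1: at line 1 remove [qmkj,zjkgh] add [akb,jtase,yvfdg] -> 7 lines: lldq tjqur akb jtase yvfdg ldwwa yfh
Hunk 2: at line 2 remove [akb,jtase,yvfdg] add [eltqx,llc] -> 6 lines: lldq tjqur eltqx llc ldwwa yfh
Hunk 3: at line 1 remove [eltqx,llc] add [xua,wmvke] -> 6 lines: lldq tjqur xua wmvke ldwwa yfh
Hunk 4: at line 1 remove [tjqur,xua,wmvke] add [yeqe] -> 4 lines: lldq yeqe ldwwa yfh
Hunk 5: at line 1 remove [yeqe] add [cch,ddi,qztbm] -> 6 lines: lldq cch ddi qztbm ldwwa yfh
Hunk 6: at line 3 remove [qztbm] add [ckjc,hkjdw,eov] -> 8 lines: lldq cch ddi ckjc hkjdw eov ldwwa yfh
Hunk 7: at line 4 remove [hkjdw] add [avlry] -> 8 lines: lldq cch ddi ckjc avlry eov ldwwa yfh

Answer: lldq
cch
ddi
ckjc
avlry
eov
ldwwa
yfh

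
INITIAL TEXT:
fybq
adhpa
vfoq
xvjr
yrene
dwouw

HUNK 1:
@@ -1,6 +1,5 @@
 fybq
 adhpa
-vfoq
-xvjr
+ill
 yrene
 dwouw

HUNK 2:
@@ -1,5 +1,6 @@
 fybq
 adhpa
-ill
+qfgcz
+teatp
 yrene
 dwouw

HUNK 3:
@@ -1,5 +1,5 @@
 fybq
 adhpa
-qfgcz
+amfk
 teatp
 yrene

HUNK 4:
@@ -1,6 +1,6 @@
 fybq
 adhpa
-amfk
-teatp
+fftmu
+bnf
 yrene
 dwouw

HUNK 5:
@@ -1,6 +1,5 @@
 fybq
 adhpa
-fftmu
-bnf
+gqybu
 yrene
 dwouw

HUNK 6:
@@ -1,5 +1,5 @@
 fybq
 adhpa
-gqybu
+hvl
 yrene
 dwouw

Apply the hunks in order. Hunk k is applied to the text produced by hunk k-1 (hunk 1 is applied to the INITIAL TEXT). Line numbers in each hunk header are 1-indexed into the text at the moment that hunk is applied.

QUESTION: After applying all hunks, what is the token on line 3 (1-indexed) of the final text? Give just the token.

Answer: hvl

Derivation:
Hunk 1: at line 1 remove [vfoq,xvjr] add [ill] -> 5 lines: fybq adhpa ill yrene dwouw
Hunk 2: at line 1 remove [ill] add [qfgcz,teatp] -> 6 lines: fybq adhpa qfgcz teatp yrene dwouw
Hunk 3: at line 1 remove [qfgcz] add [amfk] -> 6 lines: fybq adhpa amfk teatp yrene dwouw
Hunk 4: at line 1 remove [amfk,teatp] add [fftmu,bnf] -> 6 lines: fybq adhpa fftmu bnf yrene dwouw
Hunk 5: at line 1 remove [fftmu,bnf] add [gqybu] -> 5 lines: fybq adhpa gqybu yrene dwouw
Hunk 6: at line 1 remove [gqybu] add [hvl] -> 5 lines: fybq adhpa hvl yrene dwouw
Final line 3: hvl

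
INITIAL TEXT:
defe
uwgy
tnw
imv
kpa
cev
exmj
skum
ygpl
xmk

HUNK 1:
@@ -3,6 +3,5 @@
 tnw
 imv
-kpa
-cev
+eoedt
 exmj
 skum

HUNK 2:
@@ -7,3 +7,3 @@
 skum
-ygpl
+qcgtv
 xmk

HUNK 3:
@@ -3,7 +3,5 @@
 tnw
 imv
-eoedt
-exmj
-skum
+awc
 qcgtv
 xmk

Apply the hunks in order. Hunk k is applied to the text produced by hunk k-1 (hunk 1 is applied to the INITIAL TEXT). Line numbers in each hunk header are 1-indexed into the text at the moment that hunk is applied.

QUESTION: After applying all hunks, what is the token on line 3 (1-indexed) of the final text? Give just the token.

Answer: tnw

Derivation:
Hunk 1: at line 3 remove [kpa,cev] add [eoedt] -> 9 lines: defe uwgy tnw imv eoedt exmj skum ygpl xmk
Hunk 2: at line 7 remove [ygpl] add [qcgtv] -> 9 lines: defe uwgy tnw imv eoedt exmj skum qcgtv xmk
Hunk 3: at line 3 remove [eoedt,exmj,skum] add [awc] -> 7 lines: defe uwgy tnw imv awc qcgtv xmk
Final line 3: tnw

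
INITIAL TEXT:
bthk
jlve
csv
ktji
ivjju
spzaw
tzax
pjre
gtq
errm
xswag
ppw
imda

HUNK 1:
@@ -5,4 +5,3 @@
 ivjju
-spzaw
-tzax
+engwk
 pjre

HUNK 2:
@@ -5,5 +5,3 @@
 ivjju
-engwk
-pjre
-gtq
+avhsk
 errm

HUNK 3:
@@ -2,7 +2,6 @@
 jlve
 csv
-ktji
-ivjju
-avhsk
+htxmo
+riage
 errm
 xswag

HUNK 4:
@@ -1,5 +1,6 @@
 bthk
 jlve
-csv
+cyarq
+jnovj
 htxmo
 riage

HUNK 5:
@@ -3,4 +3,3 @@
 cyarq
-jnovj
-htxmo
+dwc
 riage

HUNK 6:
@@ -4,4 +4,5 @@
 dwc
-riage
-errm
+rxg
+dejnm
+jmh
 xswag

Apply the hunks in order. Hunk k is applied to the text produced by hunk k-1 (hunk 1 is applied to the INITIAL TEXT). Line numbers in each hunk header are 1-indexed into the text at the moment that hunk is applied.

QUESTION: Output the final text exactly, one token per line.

Hunk 1: at line 5 remove [spzaw,tzax] add [engwk] -> 12 lines: bthk jlve csv ktji ivjju engwk pjre gtq errm xswag ppw imda
Hunk 2: at line 5 remove [engwk,pjre,gtq] add [avhsk] -> 10 lines: bthk jlve csv ktji ivjju avhsk errm xswag ppw imda
Hunk 3: at line 2 remove [ktji,ivjju,avhsk] add [htxmo,riage] -> 9 lines: bthk jlve csv htxmo riage errm xswag ppw imda
Hunk 4: at line 1 remove [csv] add [cyarq,jnovj] -> 10 lines: bthk jlve cyarq jnovj htxmo riage errm xswag ppw imda
Hunk 5: at line 3 remove [jnovj,htxmo] add [dwc] -> 9 lines: bthk jlve cyarq dwc riage errm xswag ppw imda
Hunk 6: at line 4 remove [riage,errm] add [rxg,dejnm,jmh] -> 10 lines: bthk jlve cyarq dwc rxg dejnm jmh xswag ppw imda

Answer: bthk
jlve
cyarq
dwc
rxg
dejnm
jmh
xswag
ppw
imda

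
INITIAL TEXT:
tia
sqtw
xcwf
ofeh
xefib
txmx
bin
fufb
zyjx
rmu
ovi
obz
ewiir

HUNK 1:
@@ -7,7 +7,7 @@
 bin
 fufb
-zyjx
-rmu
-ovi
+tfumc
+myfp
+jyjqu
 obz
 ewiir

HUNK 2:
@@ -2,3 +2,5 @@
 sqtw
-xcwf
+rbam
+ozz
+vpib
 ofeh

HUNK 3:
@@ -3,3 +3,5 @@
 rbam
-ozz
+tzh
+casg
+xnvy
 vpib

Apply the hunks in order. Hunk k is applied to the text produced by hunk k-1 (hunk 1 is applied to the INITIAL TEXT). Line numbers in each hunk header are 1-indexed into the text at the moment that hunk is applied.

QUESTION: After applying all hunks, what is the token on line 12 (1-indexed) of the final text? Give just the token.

Hunk 1: at line 7 remove [zyjx,rmu,ovi] add [tfumc,myfp,jyjqu] -> 13 lines: tia sqtw xcwf ofeh xefib txmx bin fufb tfumc myfp jyjqu obz ewiir
Hunk 2: at line 2 remove [xcwf] add [rbam,ozz,vpib] -> 15 lines: tia sqtw rbam ozz vpib ofeh xefib txmx bin fufb tfumc myfp jyjqu obz ewiir
Hunk 3: at line 3 remove [ozz] add [tzh,casg,xnvy] -> 17 lines: tia sqtw rbam tzh casg xnvy vpib ofeh xefib txmx bin fufb tfumc myfp jyjqu obz ewiir
Final line 12: fufb

Answer: fufb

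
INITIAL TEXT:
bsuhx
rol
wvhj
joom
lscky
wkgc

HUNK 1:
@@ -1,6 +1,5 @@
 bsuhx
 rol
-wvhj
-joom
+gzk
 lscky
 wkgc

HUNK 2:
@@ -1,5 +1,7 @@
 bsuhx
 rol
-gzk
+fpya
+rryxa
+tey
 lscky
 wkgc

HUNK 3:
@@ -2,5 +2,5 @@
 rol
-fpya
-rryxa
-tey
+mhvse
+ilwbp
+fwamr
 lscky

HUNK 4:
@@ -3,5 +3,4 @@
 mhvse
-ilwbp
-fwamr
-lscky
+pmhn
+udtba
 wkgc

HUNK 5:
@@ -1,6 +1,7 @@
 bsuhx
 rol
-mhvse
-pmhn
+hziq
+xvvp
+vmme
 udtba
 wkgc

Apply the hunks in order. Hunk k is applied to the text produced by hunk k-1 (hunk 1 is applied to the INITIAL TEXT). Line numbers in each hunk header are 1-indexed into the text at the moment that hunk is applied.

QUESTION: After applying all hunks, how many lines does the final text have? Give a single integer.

Answer: 7

Derivation:
Hunk 1: at line 1 remove [wvhj,joom] add [gzk] -> 5 lines: bsuhx rol gzk lscky wkgc
Hunk 2: at line 1 remove [gzk] add [fpya,rryxa,tey] -> 7 lines: bsuhx rol fpya rryxa tey lscky wkgc
Hunk 3: at line 2 remove [fpya,rryxa,tey] add [mhvse,ilwbp,fwamr] -> 7 lines: bsuhx rol mhvse ilwbp fwamr lscky wkgc
Hunk 4: at line 3 remove [ilwbp,fwamr,lscky] add [pmhn,udtba] -> 6 lines: bsuhx rol mhvse pmhn udtba wkgc
Hunk 5: at line 1 remove [mhvse,pmhn] add [hziq,xvvp,vmme] -> 7 lines: bsuhx rol hziq xvvp vmme udtba wkgc
Final line count: 7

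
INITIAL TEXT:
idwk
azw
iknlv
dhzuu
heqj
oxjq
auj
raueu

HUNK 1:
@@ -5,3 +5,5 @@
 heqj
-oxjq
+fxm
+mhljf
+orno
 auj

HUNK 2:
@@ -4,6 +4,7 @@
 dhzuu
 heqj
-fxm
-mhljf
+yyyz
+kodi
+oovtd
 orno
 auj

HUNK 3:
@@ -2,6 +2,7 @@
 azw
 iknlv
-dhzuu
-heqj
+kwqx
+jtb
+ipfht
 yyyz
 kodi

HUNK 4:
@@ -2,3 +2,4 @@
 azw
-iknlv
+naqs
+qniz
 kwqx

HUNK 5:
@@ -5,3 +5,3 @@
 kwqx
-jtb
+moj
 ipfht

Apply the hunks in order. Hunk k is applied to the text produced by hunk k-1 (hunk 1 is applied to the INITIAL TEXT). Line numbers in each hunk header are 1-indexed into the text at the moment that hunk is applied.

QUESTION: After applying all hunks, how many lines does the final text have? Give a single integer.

Answer: 13

Derivation:
Hunk 1: at line 5 remove [oxjq] add [fxm,mhljf,orno] -> 10 lines: idwk azw iknlv dhzuu heqj fxm mhljf orno auj raueu
Hunk 2: at line 4 remove [fxm,mhljf] add [yyyz,kodi,oovtd] -> 11 lines: idwk azw iknlv dhzuu heqj yyyz kodi oovtd orno auj raueu
Hunk 3: at line 2 remove [dhzuu,heqj] add [kwqx,jtb,ipfht] -> 12 lines: idwk azw iknlv kwqx jtb ipfht yyyz kodi oovtd orno auj raueu
Hunk 4: at line 2 remove [iknlv] add [naqs,qniz] -> 13 lines: idwk azw naqs qniz kwqx jtb ipfht yyyz kodi oovtd orno auj raueu
Hunk 5: at line 5 remove [jtb] add [moj] -> 13 lines: idwk azw naqs qniz kwqx moj ipfht yyyz kodi oovtd orno auj raueu
Final line count: 13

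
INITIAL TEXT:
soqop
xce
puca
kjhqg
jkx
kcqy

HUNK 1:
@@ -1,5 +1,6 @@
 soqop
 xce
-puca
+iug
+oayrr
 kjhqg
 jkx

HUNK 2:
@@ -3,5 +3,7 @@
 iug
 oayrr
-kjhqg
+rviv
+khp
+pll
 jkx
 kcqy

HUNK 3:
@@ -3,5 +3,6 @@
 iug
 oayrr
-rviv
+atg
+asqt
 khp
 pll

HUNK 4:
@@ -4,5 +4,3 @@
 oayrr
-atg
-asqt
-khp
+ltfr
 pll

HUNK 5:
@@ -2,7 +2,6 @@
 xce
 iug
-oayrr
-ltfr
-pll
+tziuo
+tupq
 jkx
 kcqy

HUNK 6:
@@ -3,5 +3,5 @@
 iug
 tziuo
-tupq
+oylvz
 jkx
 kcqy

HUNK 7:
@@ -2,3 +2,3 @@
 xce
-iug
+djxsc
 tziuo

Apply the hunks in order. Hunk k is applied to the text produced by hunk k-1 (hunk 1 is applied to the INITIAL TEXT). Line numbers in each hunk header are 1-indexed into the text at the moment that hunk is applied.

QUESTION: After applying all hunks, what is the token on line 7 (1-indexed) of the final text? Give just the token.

Answer: kcqy

Derivation:
Hunk 1: at line 1 remove [puca] add [iug,oayrr] -> 7 lines: soqop xce iug oayrr kjhqg jkx kcqy
Hunk 2: at line 3 remove [kjhqg] add [rviv,khp,pll] -> 9 lines: soqop xce iug oayrr rviv khp pll jkx kcqy
Hunk 3: at line 3 remove [rviv] add [atg,asqt] -> 10 lines: soqop xce iug oayrr atg asqt khp pll jkx kcqy
Hunk 4: at line 4 remove [atg,asqt,khp] add [ltfr] -> 8 lines: soqop xce iug oayrr ltfr pll jkx kcqy
Hunk 5: at line 2 remove [oayrr,ltfr,pll] add [tziuo,tupq] -> 7 lines: soqop xce iug tziuo tupq jkx kcqy
Hunk 6: at line 3 remove [tupq] add [oylvz] -> 7 lines: soqop xce iug tziuo oylvz jkx kcqy
Hunk 7: at line 2 remove [iug] add [djxsc] -> 7 lines: soqop xce djxsc tziuo oylvz jkx kcqy
Final line 7: kcqy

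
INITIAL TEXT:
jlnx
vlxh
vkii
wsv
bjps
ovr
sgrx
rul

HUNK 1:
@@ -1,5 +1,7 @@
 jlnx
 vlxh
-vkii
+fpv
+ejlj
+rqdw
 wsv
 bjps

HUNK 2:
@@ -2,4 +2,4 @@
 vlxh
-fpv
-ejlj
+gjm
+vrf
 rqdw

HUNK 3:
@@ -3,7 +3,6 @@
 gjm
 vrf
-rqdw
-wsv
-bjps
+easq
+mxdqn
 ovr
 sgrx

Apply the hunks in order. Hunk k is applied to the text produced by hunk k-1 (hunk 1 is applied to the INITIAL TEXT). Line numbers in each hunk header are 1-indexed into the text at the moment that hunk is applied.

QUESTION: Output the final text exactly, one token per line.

Hunk 1: at line 1 remove [vkii] add [fpv,ejlj,rqdw] -> 10 lines: jlnx vlxh fpv ejlj rqdw wsv bjps ovr sgrx rul
Hunk 2: at line 2 remove [fpv,ejlj] add [gjm,vrf] -> 10 lines: jlnx vlxh gjm vrf rqdw wsv bjps ovr sgrx rul
Hunk 3: at line 3 remove [rqdw,wsv,bjps] add [easq,mxdqn] -> 9 lines: jlnx vlxh gjm vrf easq mxdqn ovr sgrx rul

Answer: jlnx
vlxh
gjm
vrf
easq
mxdqn
ovr
sgrx
rul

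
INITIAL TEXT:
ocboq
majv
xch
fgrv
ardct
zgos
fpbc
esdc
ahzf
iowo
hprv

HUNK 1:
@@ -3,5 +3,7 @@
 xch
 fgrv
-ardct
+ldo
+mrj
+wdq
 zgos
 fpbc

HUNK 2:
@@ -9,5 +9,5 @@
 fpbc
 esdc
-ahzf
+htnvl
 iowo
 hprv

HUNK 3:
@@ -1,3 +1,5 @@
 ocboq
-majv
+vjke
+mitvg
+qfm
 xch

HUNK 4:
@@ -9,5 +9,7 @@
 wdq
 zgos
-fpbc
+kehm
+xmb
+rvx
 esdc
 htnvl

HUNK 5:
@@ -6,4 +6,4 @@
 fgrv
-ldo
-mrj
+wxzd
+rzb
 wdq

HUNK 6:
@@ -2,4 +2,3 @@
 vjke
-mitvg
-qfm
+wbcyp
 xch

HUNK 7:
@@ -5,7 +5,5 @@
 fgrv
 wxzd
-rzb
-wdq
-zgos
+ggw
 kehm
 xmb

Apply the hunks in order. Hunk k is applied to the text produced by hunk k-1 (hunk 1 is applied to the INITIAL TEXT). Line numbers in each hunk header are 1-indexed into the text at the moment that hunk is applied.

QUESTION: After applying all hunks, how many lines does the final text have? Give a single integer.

Hunk 1: at line 3 remove [ardct] add [ldo,mrj,wdq] -> 13 lines: ocboq majv xch fgrv ldo mrj wdq zgos fpbc esdc ahzf iowo hprv
Hunk 2: at line 9 remove [ahzf] add [htnvl] -> 13 lines: ocboq majv xch fgrv ldo mrj wdq zgos fpbc esdc htnvl iowo hprv
Hunk 3: at line 1 remove [majv] add [vjke,mitvg,qfm] -> 15 lines: ocboq vjke mitvg qfm xch fgrv ldo mrj wdq zgos fpbc esdc htnvl iowo hprv
Hunk 4: at line 9 remove [fpbc] add [kehm,xmb,rvx] -> 17 lines: ocboq vjke mitvg qfm xch fgrv ldo mrj wdq zgos kehm xmb rvx esdc htnvl iowo hprv
Hunk 5: at line 6 remove [ldo,mrj] add [wxzd,rzb] -> 17 lines: ocboq vjke mitvg qfm xch fgrv wxzd rzb wdq zgos kehm xmb rvx esdc htnvl iowo hprv
Hunk 6: at line 2 remove [mitvg,qfm] add [wbcyp] -> 16 lines: ocboq vjke wbcyp xch fgrv wxzd rzb wdq zgos kehm xmb rvx esdc htnvl iowo hprv
Hunk 7: at line 5 remove [rzb,wdq,zgos] add [ggw] -> 14 lines: ocboq vjke wbcyp xch fgrv wxzd ggw kehm xmb rvx esdc htnvl iowo hprv
Final line count: 14

Answer: 14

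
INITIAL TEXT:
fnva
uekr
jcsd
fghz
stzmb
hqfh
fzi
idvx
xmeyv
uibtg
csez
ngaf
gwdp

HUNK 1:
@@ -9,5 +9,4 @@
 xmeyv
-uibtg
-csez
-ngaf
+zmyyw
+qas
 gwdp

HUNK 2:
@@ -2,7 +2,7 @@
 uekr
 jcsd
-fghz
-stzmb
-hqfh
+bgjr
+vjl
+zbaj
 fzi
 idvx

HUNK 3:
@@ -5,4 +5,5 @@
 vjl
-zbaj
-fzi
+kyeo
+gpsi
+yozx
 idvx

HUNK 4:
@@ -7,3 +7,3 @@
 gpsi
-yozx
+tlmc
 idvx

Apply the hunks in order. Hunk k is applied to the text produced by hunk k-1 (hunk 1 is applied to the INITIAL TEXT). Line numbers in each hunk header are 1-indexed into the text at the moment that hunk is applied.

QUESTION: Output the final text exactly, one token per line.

Answer: fnva
uekr
jcsd
bgjr
vjl
kyeo
gpsi
tlmc
idvx
xmeyv
zmyyw
qas
gwdp

Derivation:
Hunk 1: at line 9 remove [uibtg,csez,ngaf] add [zmyyw,qas] -> 12 lines: fnva uekr jcsd fghz stzmb hqfh fzi idvx xmeyv zmyyw qas gwdp
Hunk 2: at line 2 remove [fghz,stzmb,hqfh] add [bgjr,vjl,zbaj] -> 12 lines: fnva uekr jcsd bgjr vjl zbaj fzi idvx xmeyv zmyyw qas gwdp
Hunk 3: at line 5 remove [zbaj,fzi] add [kyeo,gpsi,yozx] -> 13 lines: fnva uekr jcsd bgjr vjl kyeo gpsi yozx idvx xmeyv zmyyw qas gwdp
Hunk 4: at line 7 remove [yozx] add [tlmc] -> 13 lines: fnva uekr jcsd bgjr vjl kyeo gpsi tlmc idvx xmeyv zmyyw qas gwdp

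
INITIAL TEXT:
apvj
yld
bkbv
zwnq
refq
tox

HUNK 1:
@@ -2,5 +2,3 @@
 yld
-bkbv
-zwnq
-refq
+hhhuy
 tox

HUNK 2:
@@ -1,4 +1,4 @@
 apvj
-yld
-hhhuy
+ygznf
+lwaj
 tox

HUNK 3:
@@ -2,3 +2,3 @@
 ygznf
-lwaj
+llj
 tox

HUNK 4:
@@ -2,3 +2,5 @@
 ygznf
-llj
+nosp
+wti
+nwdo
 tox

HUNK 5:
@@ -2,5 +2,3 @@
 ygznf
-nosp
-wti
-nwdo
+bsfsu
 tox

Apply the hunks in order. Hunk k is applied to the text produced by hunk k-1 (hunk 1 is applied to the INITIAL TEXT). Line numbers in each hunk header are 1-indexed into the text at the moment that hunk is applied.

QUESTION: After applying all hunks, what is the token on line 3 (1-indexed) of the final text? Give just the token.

Answer: bsfsu

Derivation:
Hunk 1: at line 2 remove [bkbv,zwnq,refq] add [hhhuy] -> 4 lines: apvj yld hhhuy tox
Hunk 2: at line 1 remove [yld,hhhuy] add [ygznf,lwaj] -> 4 lines: apvj ygznf lwaj tox
Hunk 3: at line 2 remove [lwaj] add [llj] -> 4 lines: apvj ygznf llj tox
Hunk 4: at line 2 remove [llj] add [nosp,wti,nwdo] -> 6 lines: apvj ygznf nosp wti nwdo tox
Hunk 5: at line 2 remove [nosp,wti,nwdo] add [bsfsu] -> 4 lines: apvj ygznf bsfsu tox
Final line 3: bsfsu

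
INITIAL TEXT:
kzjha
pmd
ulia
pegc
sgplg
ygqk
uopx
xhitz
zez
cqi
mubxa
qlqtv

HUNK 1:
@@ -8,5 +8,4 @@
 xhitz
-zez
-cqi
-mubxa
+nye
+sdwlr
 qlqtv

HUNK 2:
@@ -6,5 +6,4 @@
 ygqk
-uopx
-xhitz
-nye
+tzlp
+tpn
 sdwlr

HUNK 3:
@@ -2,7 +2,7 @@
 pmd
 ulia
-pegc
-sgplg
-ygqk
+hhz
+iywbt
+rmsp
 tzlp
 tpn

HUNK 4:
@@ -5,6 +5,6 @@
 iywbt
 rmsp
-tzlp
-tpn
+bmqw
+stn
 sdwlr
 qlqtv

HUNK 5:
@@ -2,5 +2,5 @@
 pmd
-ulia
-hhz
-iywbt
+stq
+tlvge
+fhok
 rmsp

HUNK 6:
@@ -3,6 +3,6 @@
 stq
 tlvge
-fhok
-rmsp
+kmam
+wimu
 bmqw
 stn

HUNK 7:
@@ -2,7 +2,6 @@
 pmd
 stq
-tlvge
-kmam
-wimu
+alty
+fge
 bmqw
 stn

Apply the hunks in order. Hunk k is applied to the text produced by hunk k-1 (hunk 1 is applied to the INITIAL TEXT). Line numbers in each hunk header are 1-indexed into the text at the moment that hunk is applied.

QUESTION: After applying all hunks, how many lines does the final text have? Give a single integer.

Hunk 1: at line 8 remove [zez,cqi,mubxa] add [nye,sdwlr] -> 11 lines: kzjha pmd ulia pegc sgplg ygqk uopx xhitz nye sdwlr qlqtv
Hunk 2: at line 6 remove [uopx,xhitz,nye] add [tzlp,tpn] -> 10 lines: kzjha pmd ulia pegc sgplg ygqk tzlp tpn sdwlr qlqtv
Hunk 3: at line 2 remove [pegc,sgplg,ygqk] add [hhz,iywbt,rmsp] -> 10 lines: kzjha pmd ulia hhz iywbt rmsp tzlp tpn sdwlr qlqtv
Hunk 4: at line 5 remove [tzlp,tpn] add [bmqw,stn] -> 10 lines: kzjha pmd ulia hhz iywbt rmsp bmqw stn sdwlr qlqtv
Hunk 5: at line 2 remove [ulia,hhz,iywbt] add [stq,tlvge,fhok] -> 10 lines: kzjha pmd stq tlvge fhok rmsp bmqw stn sdwlr qlqtv
Hunk 6: at line 3 remove [fhok,rmsp] add [kmam,wimu] -> 10 lines: kzjha pmd stq tlvge kmam wimu bmqw stn sdwlr qlqtv
Hunk 7: at line 2 remove [tlvge,kmam,wimu] add [alty,fge] -> 9 lines: kzjha pmd stq alty fge bmqw stn sdwlr qlqtv
Final line count: 9

Answer: 9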